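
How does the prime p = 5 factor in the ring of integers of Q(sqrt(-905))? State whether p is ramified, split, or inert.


K = Q(sqrt(-905)). Since d mod 4 = 3, disc(K) = -3620.
Check p | disc: -3620 mod 5 = 0.
p divides disc, so p ramifies: (p) = P^2 with e=2, f=1, g=1.
Therefore p is ramified.

ramified


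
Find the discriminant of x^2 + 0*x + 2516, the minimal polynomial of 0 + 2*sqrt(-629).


The element 0 + 2*sqrt(-629) has minimal polynomial:
x^2 + 0*x + 2516
Discriminant = (0)^2 - 4*(2516)
= 0 - 10064
= -10064

-10064


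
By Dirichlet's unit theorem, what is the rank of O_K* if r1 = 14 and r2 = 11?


By Dirichlet's unit theorem:
rank = r1 + r2 - 1
= 14 + 11 - 1
= 24

24


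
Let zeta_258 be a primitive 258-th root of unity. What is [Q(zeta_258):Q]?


The degree equals Euler's totient phi(258).
258 = 2 * 3 * 43
phi(258) = 84

84


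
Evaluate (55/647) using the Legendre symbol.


p = 647 is prime, so compute (55/647) with the reciprocity algorithm (Jacobi-symbol steps: pull out 2s via (2/n), flip via reciprocity, reduce):
  reciprocity: (55/647) -> -(647/55)
  reduce: (42/55)
  pull out 2: (2/55) = +1  (since 55 mod 8 = 7)
  reciprocity: (21/55) -> +(55/21)
  reduce: (13/21)
  reciprocity: (13/21) -> +(21/13)
  reduce: (8/13)
  pull out 2: (2/13) = -1  (since 13 mod 8 = 5)
  pull out 2: (2/13) = -1  (since 13 mod 8 = 5)
  pull out 2: (2/13) = -1  (since 13 mod 8 = 5)
  (1/13) = 1
Product of signs = 1
(55/647) = 1

1


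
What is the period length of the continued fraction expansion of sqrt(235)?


Run the CF algorithm for sqrt(235).
a_0 = floor(sqrt(235)) = 15; set m_0=0, q_0=1.
Recurrence: m' = q*a - m,  q' = (d - m'^2)/q,  a' = floor((a_0 + m')/q').
  step 1: m=15, q=10, a=3
  step 2: m=15, q=1, a=30
a_2 = 2*a_0 = 30, so the period closes here.
sqrt(235) = [15; 3, 30]
Period length = 2

2


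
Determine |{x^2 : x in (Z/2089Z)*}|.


For prime p, the number of non-zero quadratic residues is (p-1)/2.
= (2089-1)/2
= 1044

1044


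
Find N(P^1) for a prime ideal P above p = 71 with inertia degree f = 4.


N(P^a) = p^(a*f)
= 71^(1*4)
= 71^4
= 25411681

25411681


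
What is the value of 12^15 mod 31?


p = 31 is prime and the exponent is (p-1)/2 = 15, so by Euler's criterion 12^15 = (12/31) = +1 or -1 mod 31.
Compute by square-and-multiply:
  15 = 8 + 4 + 2 + 1 (binary 1111)
  Repeated squaring mod 31: 12^1 = 12, 12^2 = 20, 12^4 = 28, 12^8 = 9
  12^15 = 12^8 * 12^4 * 12^2 * 12^1 = 9 * 28 * 20 * 12 mod 31
    9 * 28 = 252 = 4 mod 31
    4 * 20 = 80 = 18 mod 31
    18 * 12 = 216 = 30 mod 31
  12^15 = 30 mod 31
Result 30 = p - 1 = -1 mod 31: 12 is a quadratic non-residue mod 31. As a residue in [0, p-1] the value is 30.
12^15 mod 31 = 30

30


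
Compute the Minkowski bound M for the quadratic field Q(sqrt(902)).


d = 902, d mod 4 = 2, so disc(K) = 4d = 3608; |disc(K)| = 3608
Real quadratic field, so n = 2, s = r2 = 0, r1 = 2
M = (n!/n^n) * (4/pi)^s * sqrt(|disc(K)|) = (2!/2^2) * (4/pi)^0 * sqrt(3608)
= 0.5 * 1.000000 * 60.066630
= 30.0333

30.0333


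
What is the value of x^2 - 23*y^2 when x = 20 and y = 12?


x^2 - d*y^2
= 20^2 - 23*12^2
= 400 - 3312
= -2912

-2912


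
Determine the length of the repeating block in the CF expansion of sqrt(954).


Run the CF algorithm for sqrt(954).
a_0 = floor(sqrt(954)) = 30; set m_0=0, q_0=1.
Recurrence: m' = q*a - m,  q' = (d - m'^2)/q,  a' = floor((a_0 + m')/q').
  step 1: m=30, q=54, a=1
  step 2: m=24, q=7, a=7
  step 3: m=25, q=47, a=1
  step 4: m=22, q=10, a=5
  step 5: m=28, q=17, a=3
  step 6: m=23, q=25, a=2
  step 7: m=27, q=9, a=6
  step 8: m=27, q=25, a=2
  step 9: m=23, q=17, a=3
  step 10: m=28, q=10, a=5
  step 11: m=22, q=47, a=1
  step 12: m=25, q=7, a=7
  step 13: m=24, q=54, a=1
  step 14: m=30, q=1, a=60
a_14 = 2*a_0 = 60, so the period closes here.
sqrt(954) = [30; 1, 7, 1, 5, 3, 2, 6, 2, 3, 5, 1, 7, 1, 60]
Period length = 14

14


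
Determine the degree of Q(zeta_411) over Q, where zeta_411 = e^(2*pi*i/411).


The degree equals Euler's totient phi(411).
411 = 3 * 137
phi(411) = 272

272


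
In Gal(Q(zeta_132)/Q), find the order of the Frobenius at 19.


The Frobenius at p in Gal(Q(zeta_n)/Q) = (Z/nZ)* is the class of p, so its order is ord_132(19), the smallest k >= 1 with 19^k = 1 mod 132.
n = 132 = 2^2 * 3 * 11, phi(132) = 40; the order divides phi(n).
Divisors of 40: 1, 2, 4, 5, 8, 10, 20, 40
Repeated squaring mod 132: 19^1 = 19, 19^2 = 97, 19^4 = 37, 19^8 = 49, 19^16 = 25, 19^32 = 97
Test divisors in increasing order:
  k=1: 19^1 = 19 mod 132
  k=2: 19^2 = 97 mod 132
  k=4: 19^4 = 37 mod 132
  k=5: 19^5 = 37 * 19 = 43 mod 132
  k=8: 19^8 = 49 mod 132
  k=10: 19^10 = 49 * 97 = 1 mod 132  <- first divisor giving 1
Order = 10

10


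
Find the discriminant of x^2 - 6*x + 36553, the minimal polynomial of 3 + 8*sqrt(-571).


The element 3 + 8*sqrt(-571) has minimal polynomial:
x^2 - 6*x + 36553
Discriminant = (-6)^2 - 4*(36553)
= 36 - 146212
= -146176

-146176


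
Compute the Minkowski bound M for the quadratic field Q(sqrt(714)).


d = 714, d mod 4 = 2, so disc(K) = 4d = 2856; |disc(K)| = 2856
Real quadratic field, so n = 2, s = r2 = 0, r1 = 2
M = (n!/n^n) * (4/pi)^s * sqrt(|disc(K)|) = (2!/2^2) * (4/pi)^0 * sqrt(2856)
= 0.5 * 1.000000 * 53.441557
= 26.7208

26.7208


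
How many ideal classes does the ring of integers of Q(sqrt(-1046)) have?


K = Q(sqrt(-1046)). d mod 4 = 2, so D = disc(K) = 4d = -4184
h(K) equals the number of primitive reduced positive-definite forms (a, b, c) = a*x^2 + b*x*y + c*y^2 with b^2 - 4ac = D,
where reduced means |b| <= a <= c, with b >= 0 whenever |b| = a or a = c, and primitive means gcd(a, b, c) = 1.
Reduced forces 3a^2 <= |D| = 4184, so 1 <= a <= 37; b must have the parity of D, and c = (b^2 - D)/(4a) must be an integer >= a.
Enumerate a = 1..37, b in [-a, a]:
  a=1: (1, 0, 1046)  [1]
  a=2: (2, 0, 523)  [1]
  a=3: (3, -2, 349), (3, 2, 349)  [2]
  a=4: none
  a=5: (5, -4, 210), (5, 4, 210)  [2]
  a=6: (6, -4, 175), (6, 4, 175)  [2]
  a=7: (7, -4, 150), (7, 4, 150)  [2]
  a=8: none
  a=9: (9, -8, 118), (9, 8, 118)  [2]
  a=10: (10, -4, 105), (10, 4, 105)  [2]
  a=11..13: none
  a=14: (14, -4, 75), (14, 4, 75)  [2]
  a=15: (15, -14, 73), (15, -4, 70), (15, 4, 70), (15, 14, 73)  [4]
  a=16: none
  a=17: (17, -10, 63), (17, 10, 63)  [2]
  a=18: (18, -8, 59), (18, 8, 59)  [2]
  a=19..20: none
  a=21: (21, -10, 51), (21, -4, 50), (21, 4, 50), (21, 10, 51)  [4]
  a=22: none
  a=23: (23, -18, 49), (23, 18, 49)  [2]
  a=24: none
  a=25: (25, -4, 42), (25, 4, 42)  [2]
  a=26: none
  a=27: (27, -26, 45), (27, 26, 45)  [2]
  a=28..29: none
  a=30: (30, -16, 37), (30, -4, 35), (30, 4, 35), (30, 16, 37)  [4]
  a=31: (31, -30, 41), (31, 30, 41)  [2]
  a=32..33: none
  a=34: (34, -24, 35), (34, 24, 35)  [2]
  a=35..37: none
Total reduced forms: 1 + 1 + 2 + 2 + 2 + 2 + 2 + 2 + 2 + 4 + 2 + 2 + 4 + 2 + 2 + 2 + 4 + 2 + 2 = 42
h = 42

42


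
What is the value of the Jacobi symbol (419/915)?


Compute (419/915) via quadratic reciprocity:
  reciprocity: (419/915) -> -(915/419)
  reduce: (77/419)
  reciprocity: (77/419) -> +(419/77)
  reduce: (34/77)
  pull out 2: (2/77) = -1  (since 77 mod 8 = 5)
  reciprocity: (17/77) -> +(77/17)
  reduce: (9/17)
  reciprocity: (9/17) -> +(17/9)
  reduce: (8/9)
  pull out 2: (2/9) = +1  (since 9 mod 8 = 1)
  pull out 2: (2/9) = +1  (since 9 mod 8 = 1)
  pull out 2: (2/9) = +1  (since 9 mod 8 = 1)
  (1/9) = 1
Product of signs = 1

1


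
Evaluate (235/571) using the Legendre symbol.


p = 571 is prime, so compute (235/571) with the reciprocity algorithm (Jacobi-symbol steps: pull out 2s via (2/n), flip via reciprocity, reduce):
  reciprocity: (235/571) -> -(571/235)
  reduce: (101/235)
  reciprocity: (101/235) -> +(235/101)
  reduce: (33/101)
  reciprocity: (33/101) -> +(101/33)
  reduce: (2/33)
  pull out 2: (2/33) = +1  (since 33 mod 8 = 1)
  (1/33) = 1
Product of signs = -1
(235/571) = -1

-1


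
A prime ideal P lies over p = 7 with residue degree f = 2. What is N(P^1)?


N(P^a) = p^(a*f)
= 7^(1*2)
= 7^2
= 49

49


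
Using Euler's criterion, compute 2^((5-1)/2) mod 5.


p = 5 is prime and the exponent is (p-1)/2 = 2, so by Euler's criterion 2^2 = (2/5) = +1 or -1 mod 5.
Compute by square-and-multiply:
  2 = 2 (binary 10)
  Repeated squaring mod 5: 2^1 = 2, 2^2 = 4
  2^2 = 4 mod 5
Result 4 = p - 1 = -1 mod 5: 2 is a quadratic non-residue mod 5. As a residue in [0, p-1] the value is 4.
2^2 mod 5 = 4

4


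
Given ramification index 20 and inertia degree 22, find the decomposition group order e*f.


|D_P| = e * f
= 20 * 22
= 440

440


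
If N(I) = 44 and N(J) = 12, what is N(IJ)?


N(IJ) = N(I) * N(J)
= 44 * 12
= 528

528


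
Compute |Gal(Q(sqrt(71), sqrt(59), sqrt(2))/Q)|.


The 3 square roots of distinct primes are multiplicatively independent over Q,
so [K:Q] = 2^3 and Gal(K/Q) is isomorphic to (Z/2Z)^3.
|Gal| = 2^3 = 8

8


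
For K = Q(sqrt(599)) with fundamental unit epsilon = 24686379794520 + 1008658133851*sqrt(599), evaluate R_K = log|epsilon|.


epsilon = 24686379794520 + 1008658133851*sqrt(599)
= 4.9373e+13
R = ln(4.9373e+13)
= 31.5304

31.5304


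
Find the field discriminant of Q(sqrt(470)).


For K = Q(sqrt(d)) with d squarefree: disc(K) = d if d = 1 mod 4, and disc(K) = 4d if d = 2 or 3 mod 4.
Here d = 470, and d mod 4 = 2.
d = 2 mod 4, not 1 (O_K = Z[sqrt(d)]), so disc(K) = 4d = 4 * (470) = 1880

1880


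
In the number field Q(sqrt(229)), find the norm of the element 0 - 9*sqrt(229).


N(a + b*sqrt(d)) = a^2 - d*b^2
= (0)^2 - (229)*(-9)^2
= 0 - 18549
= -18549

-18549


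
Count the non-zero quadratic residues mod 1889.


For prime p, the number of non-zero quadratic residues is (p-1)/2.
= (1889-1)/2
= 944

944


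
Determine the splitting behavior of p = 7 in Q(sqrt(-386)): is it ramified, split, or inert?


K = Q(sqrt(-386)). Since d mod 4 = 2, disc(K) = -1544.
Check p | disc: -1544 mod 7 = 3.
p does not divide disc. Compute Legendre symbol (d/p):
6^((7-1)/2) mod 7 = -1
(d/p) = -1, so p is inert: (p) stays prime with e=1, f=2, g=1.
Therefore p is inert.

inert


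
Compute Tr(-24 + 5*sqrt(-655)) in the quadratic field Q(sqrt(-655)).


Tr(a + b*sqrt(d)) = (a + b*sqrt(d)) + (a - b*sqrt(d)) = 2a
= 2 * (-24)
= -48

-48


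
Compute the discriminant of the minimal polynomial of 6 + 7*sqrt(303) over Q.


The element 6 + 7*sqrt(303) has minimal polynomial:
x^2 - 12*x - 14811
Discriminant = (-12)^2 - 4*(-14811)
= 144 + 59244
= 59388

59388


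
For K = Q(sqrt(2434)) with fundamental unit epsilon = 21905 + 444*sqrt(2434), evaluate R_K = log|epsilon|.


epsilon = 21905 + 444*sqrt(2434)
= 43810.0000
R = ln(43810.0000)
= 10.6876

10.6876


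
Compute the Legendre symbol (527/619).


p = 619 is prime, so compute (527/619) with the reciprocity algorithm (Jacobi-symbol steps: pull out 2s via (2/n), flip via reciprocity, reduce):
  reciprocity: (527/619) -> -(619/527)
  reduce: (92/527)
  pull out 2: (2/527) = +1  (since 527 mod 8 = 7)
  pull out 2: (2/527) = +1  (since 527 mod 8 = 7)
  reciprocity: (23/527) -> -(527/23)
  reduce: (21/23)
  reciprocity: (21/23) -> +(23/21)
  reduce: (2/21)
  pull out 2: (2/21) = -1  (since 21 mod 8 = 5)
  (1/21) = 1
Product of signs = -1
(527/619) = -1

-1


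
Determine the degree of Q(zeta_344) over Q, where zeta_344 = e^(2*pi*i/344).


The degree equals Euler's totient phi(344).
344 = 2^3 * 43
phi(344) = 168

168


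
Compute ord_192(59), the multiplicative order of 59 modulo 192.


We want ord_192(59), the smallest k >= 1 with 59^k = 1 mod 192.
n = 192 = 2^6 * 3, phi(192) = 64; the order divides phi(n).
Divisors of 64: 1, 2, 4, 8, 16, 32, 64
Repeated squaring mod 192: 59^1 = 59, 59^2 = 25, 59^4 = 49, 59^8 = 97, 59^16 = 1, 59^32 = 1, 59^64 = 1
Test divisors in increasing order:
  k=1: 59^1 = 59 mod 192
  k=2: 59^2 = 25 mod 192
  k=4: 59^4 = 49 mod 192
  k=8: 59^8 = 97 mod 192
  k=16: 59^16 = 1 mod 192  <- first divisor giving 1
Order = 16

16


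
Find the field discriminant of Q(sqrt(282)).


For K = Q(sqrt(d)) with d squarefree: disc(K) = d if d = 1 mod 4, and disc(K) = 4d if d = 2 or 3 mod 4.
Here d = 282, and d mod 4 = 2.
d = 2 mod 4, not 1 (O_K = Z[sqrt(d)]), so disc(K) = 4d = 4 * (282) = 1128

1128


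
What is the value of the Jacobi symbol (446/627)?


Compute (446/627) via quadratic reciprocity:
  pull out 2: (2/627) = -1  (since 627 mod 8 = 3)
  reciprocity: (223/627) -> -(627/223)
  reduce: (181/223)
  reciprocity: (181/223) -> +(223/181)
  reduce: (42/181)
  pull out 2: (2/181) = -1  (since 181 mod 8 = 5)
  reciprocity: (21/181) -> +(181/21)
  reduce: (13/21)
  reciprocity: (13/21) -> +(21/13)
  reduce: (8/13)
  pull out 2: (2/13) = -1  (since 13 mod 8 = 5)
  pull out 2: (2/13) = -1  (since 13 mod 8 = 5)
  pull out 2: (2/13) = -1  (since 13 mod 8 = 5)
  (1/13) = 1
Product of signs = 1

1


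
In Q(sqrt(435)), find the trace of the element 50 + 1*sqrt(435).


Tr(a + b*sqrt(d)) = (a + b*sqrt(d)) + (a - b*sqrt(d)) = 2a
= 2 * (50)
= 100

100


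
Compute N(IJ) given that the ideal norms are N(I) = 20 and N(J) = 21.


N(IJ) = N(I) * N(J)
= 20 * 21
= 420

420


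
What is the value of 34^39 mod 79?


p = 79 is prime and the exponent is (p-1)/2 = 39, so by Euler's criterion 34^39 = (34/79) = +1 or -1 mod 79.
Compute by square-and-multiply:
  39 = 32 + 4 + 2 + 1 (binary 100111)
  Repeated squaring mod 79: 34^1 = 34, 34^2 = 50, 34^4 = 51, 34^8 = 73, 34^16 = 36, 34^32 = 32
  34^39 = 34^32 * 34^4 * 34^2 * 34^1 = 32 * 51 * 50 * 34 mod 79
    32 * 51 = 1632 = 52 mod 79
    52 * 50 = 2600 = 72 mod 79
    72 * 34 = 2448 = 78 mod 79
  34^39 = 78 mod 79
Result 78 = p - 1 = -1 mod 79: 34 is a quadratic non-residue mod 79. As a residue in [0, p-1] the value is 78.
34^39 mod 79 = 78

78


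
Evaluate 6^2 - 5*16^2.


x^2 - d*y^2
= 6^2 - 5*16^2
= 36 - 1280
= -1244

-1244


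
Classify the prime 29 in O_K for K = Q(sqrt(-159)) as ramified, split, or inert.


K = Q(sqrt(-159)). Since d mod 4 = 1, disc(K) = -159.
Check p | disc: -159 mod 29 = 15.
p does not divide disc. Compute Legendre symbol (d/p):
15^((29-1)/2) mod 29 = -1
(d/p) = -1, so p is inert: (p) stays prime with e=1, f=2, g=1.
Therefore p is inert.

inert


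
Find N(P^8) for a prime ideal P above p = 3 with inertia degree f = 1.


N(P^a) = p^(a*f)
= 3^(8*1)
= 3^8
= 6561

6561


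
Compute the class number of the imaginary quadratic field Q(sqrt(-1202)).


K = Q(sqrt(-1202)). d mod 4 = 2, so D = disc(K) = 4d = -4808
h(K) equals the number of primitive reduced positive-definite forms (a, b, c) = a*x^2 + b*x*y + c*y^2 with b^2 - 4ac = D,
where reduced means |b| <= a <= c, with b >= 0 whenever |b| = a or a = c, and primitive means gcd(a, b, c) = 1.
Reduced forces 3a^2 <= |D| = 4808, so 1 <= a <= 40; b must have the parity of D, and c = (b^2 - D)/(4a) must be an integer >= a.
Enumerate a = 1..40, b in [-a, a]:
  a=1: (1, 0, 1202)  [1]
  a=2: (2, 0, 601)  [1]
  a=3: (3, -2, 401), (3, 2, 401)  [2]
  a=4..5: none
  a=6: (6, -4, 201), (6, 4, 201)  [2]
  a=7: (7, -6, 173), (7, 6, 173)  [2]
  a=8: none
  a=9: (9, -4, 134), (9, 4, 134)  [2]
  a=10..13: none
  a=14: (14, -8, 87), (14, 8, 87)  [2]
  a=15..17: none
  a=18: (18, -4, 67), (18, 4, 67)  [2]
  a=19..20: none
  a=21: (21, -20, 62), (21, -8, 58), (21, 8, 58), (21, 20, 62)  [4]
  a=22..26: none
  a=27: (27, -22, 49), (27, 22, 49)  [2]
  a=28: none
  a=29: (29, -8, 42), (29, 8, 42)  [2]
  a=30: none
  a=31: (31, -20, 42), (31, 20, 42)  [2]
  a=32..40: none
Total reduced forms: 1 + 1 + 2 + 2 + 2 + 2 + 2 + 2 + 4 + 2 + 2 + 2 = 24
h = 24

24


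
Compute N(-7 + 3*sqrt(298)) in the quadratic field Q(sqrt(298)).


N(a + b*sqrt(d)) = a^2 - d*b^2
= (-7)^2 - (298)*(3)^2
= 49 - 2682
= -2633

-2633


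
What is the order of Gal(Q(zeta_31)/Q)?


|Gal(Q(zeta_31)/Q)| = phi(31)
= 30

30


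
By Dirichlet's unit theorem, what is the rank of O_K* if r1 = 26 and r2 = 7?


By Dirichlet's unit theorem:
rank = r1 + r2 - 1
= 26 + 7 - 1
= 32

32


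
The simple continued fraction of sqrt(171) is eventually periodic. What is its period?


Run the CF algorithm for sqrt(171).
a_0 = floor(sqrt(171)) = 13; set m_0=0, q_0=1.
Recurrence: m' = q*a - m,  q' = (d - m'^2)/q,  a' = floor((a_0 + m')/q').
  step 1: m=13, q=2, a=13
  step 2: m=13, q=1, a=26
a_2 = 2*a_0 = 26, so the period closes here.
sqrt(171) = [13; 13, 26]
Period length = 2

2


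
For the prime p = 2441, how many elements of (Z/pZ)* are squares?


For prime p, the number of non-zero quadratic residues is (p-1)/2.
= (2441-1)/2
= 1220

1220


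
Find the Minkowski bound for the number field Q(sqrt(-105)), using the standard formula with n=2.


d = -105, d mod 4 = 3, so disc(K) = 4d = -420; |disc(K)| = 420
Imaginary quadratic field, so n = 2, s = r2 = 1, r1 = 0
M = (n!/n^n) * (4/pi)^s * sqrt(|disc(K)|) = (2!/2^2) * (4/pi)^1 * sqrt(420)
= 0.5 * 1.273240 * 20.493902
= 13.0468

13.0468


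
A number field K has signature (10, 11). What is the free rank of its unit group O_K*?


By Dirichlet's unit theorem:
rank = r1 + r2 - 1
= 10 + 11 - 1
= 20

20


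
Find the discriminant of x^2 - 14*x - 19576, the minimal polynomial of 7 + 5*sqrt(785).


The element 7 + 5*sqrt(785) has minimal polynomial:
x^2 - 14*x - 19576
Discriminant = (-14)^2 - 4*(-19576)
= 196 + 78304
= 78500

78500


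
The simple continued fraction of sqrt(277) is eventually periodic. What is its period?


Run the CF algorithm for sqrt(277).
a_0 = floor(sqrt(277)) = 16; set m_0=0, q_0=1.
Recurrence: m' = q*a - m,  q' = (d - m'^2)/q,  a' = floor((a_0 + m')/q').
  step 1: m=16, q=21, a=1
  step 2: m=5, q=12, a=1
  step 3: m=7, q=19, a=1
  step 4: m=12, q=7, a=4
  step 5: m=16, q=3, a=10
  step 6: m=14, q=27, a=1
  step 7: m=13, q=4, a=7
  step 8: m=15, q=13, a=2
  step 9: m=11, q=12, a=2
  step 10: m=13, q=9, a=3
  step 11: m=14, q=9, a=3
  step 12: m=13, q=12, a=2
  step 13: m=11, q=13, a=2
  step 14: m=15, q=4, a=7
  step 15: m=13, q=27, a=1
  step 16: m=14, q=3, a=10
  step 17: m=16, q=7, a=4
  step 18: m=12, q=19, a=1
  step 19: m=7, q=12, a=1
  step 20: m=5, q=21, a=1
  step 21: m=16, q=1, a=32
a_21 = 2*a_0 = 32, so the period closes here.
sqrt(277) = [16; 1, 1, 1, 4, 10, 1, 7, 2, 2, 3, 3, 2, 2, 7, 1, 10, 4, 1, 1, 1, 32]
Period length = 21

21


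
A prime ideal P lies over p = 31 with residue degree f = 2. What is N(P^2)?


N(P^a) = p^(a*f)
= 31^(2*2)
= 31^4
= 923521

923521


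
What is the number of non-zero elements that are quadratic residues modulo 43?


For prime p, the number of non-zero quadratic residues is (p-1)/2.
= (43-1)/2
= 21

21


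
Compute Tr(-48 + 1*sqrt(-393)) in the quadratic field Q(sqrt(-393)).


Tr(a + b*sqrt(d)) = (a + b*sqrt(d)) + (a - b*sqrt(d)) = 2a
= 2 * (-48)
= -96

-96


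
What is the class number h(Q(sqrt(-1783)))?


K = Q(sqrt(-1783)). d mod 4 = 1, so D = disc(K) = d = -1783
h(K) equals the number of primitive reduced positive-definite forms (a, b, c) = a*x^2 + b*x*y + c*y^2 with b^2 - 4ac = D,
where reduced means |b| <= a <= c, with b >= 0 whenever |b| = a or a = c, and primitive means gcd(a, b, c) = 1.
Reduced forces 3a^2 <= |D| = 1783, so 1 <= a <= 24; b must have the parity of D, and c = (b^2 - D)/(4a) must be an integer >= a.
Enumerate a = 1..24, b in [-a, a]:
  a=1: (1, 1, 446)  [1]
  a=2: (2, -1, 223), (2, 1, 223)  [2]
  a=3: none
  a=4: (4, -3, 112), (4, 3, 112)  [2]
  a=5..6: none
  a=7: (7, -3, 64), (7, 3, 64)  [2]
  a=8: (8, -3, 56), (8, 3, 56)  [2]
  a=9..13: none
  a=14: (14, -11, 34), (14, -3, 32), (14, 3, 32), (14, 11, 34)  [4]
  a=15: none
  a=16: (16, -3, 28), (16, 3, 28)  [2]
  a=17: (17, -11, 28), (17, 11, 28)  [2]
  a=18..24: none
Total reduced forms: 1 + 2 + 2 + 2 + 2 + 4 + 2 + 2 = 17
h = 17

17


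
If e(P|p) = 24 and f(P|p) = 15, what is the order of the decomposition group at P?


|D_P| = e * f
= 24 * 15
= 360

360


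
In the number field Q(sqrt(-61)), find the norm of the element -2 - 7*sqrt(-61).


N(a + b*sqrt(d)) = a^2 - d*b^2
= (-2)^2 - (-61)*(-7)^2
= 4 + 2989
= 2993

2993


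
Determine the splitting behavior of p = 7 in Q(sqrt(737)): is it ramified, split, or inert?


K = Q(sqrt(737)). Since d mod 4 = 1, disc(K) = 737.
Check p | disc: 737 mod 7 = 2.
p does not divide disc. Compute Legendre symbol (d/p):
2^((7-1)/2) mod 7 = 1
(d/p) = 1, so p splits: (p) = P*P' with e=1, f=1, g=2.
Therefore p is split.

split


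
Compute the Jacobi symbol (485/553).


Compute (485/553) via quadratic reciprocity:
  reciprocity: (485/553) -> +(553/485)
  reduce: (68/485)
  pull out 2: (2/485) = -1  (since 485 mod 8 = 5)
  pull out 2: (2/485) = -1  (since 485 mod 8 = 5)
  reciprocity: (17/485) -> +(485/17)
  reduce: (9/17)
  reciprocity: (9/17) -> +(17/9)
  reduce: (8/9)
  pull out 2: (2/9) = +1  (since 9 mod 8 = 1)
  pull out 2: (2/9) = +1  (since 9 mod 8 = 1)
  pull out 2: (2/9) = +1  (since 9 mod 8 = 1)
  (1/9) = 1
Product of signs = 1

1


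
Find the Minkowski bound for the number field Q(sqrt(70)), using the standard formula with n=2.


d = 70, d mod 4 = 2, so disc(K) = 4d = 280; |disc(K)| = 280
Real quadratic field, so n = 2, s = r2 = 0, r1 = 2
M = (n!/n^n) * (4/pi)^s * sqrt(|disc(K)|) = (2!/2^2) * (4/pi)^0 * sqrt(280)
= 0.5 * 1.000000 * 16.733201
= 8.3666

8.3666


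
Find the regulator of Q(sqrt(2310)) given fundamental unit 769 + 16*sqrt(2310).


epsilon = 769 + 16*sqrt(2310)
= 1537.9993
R = ln(1537.9993)
= 7.3382

7.3382


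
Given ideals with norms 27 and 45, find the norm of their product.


N(IJ) = N(I) * N(J)
= 27 * 45
= 1215

1215


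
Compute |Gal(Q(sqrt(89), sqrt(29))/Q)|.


The 2 square roots of distinct primes are multiplicatively independent over Q,
so [K:Q] = 2^2 and Gal(K/Q) is isomorphic to (Z/2Z)^2.
|Gal| = 2^2 = 4

4


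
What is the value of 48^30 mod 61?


p = 61 is prime and the exponent is (p-1)/2 = 30, so by Euler's criterion 48^30 = (48/61) = +1 or -1 mod 61.
Compute by square-and-multiply:
  30 = 16 + 8 + 4 + 2 (binary 11110)
  Repeated squaring mod 61: 48^1 = 48, 48^2 = 47, 48^4 = 13, 48^8 = 47, 48^16 = 13
  48^30 = 48^16 * 48^8 * 48^4 * 48^2 = 13 * 47 * 13 * 47 mod 61
    13 * 47 = 611 = 1 mod 61
    1 * 13 = 13 = 13 mod 61
    13 * 47 = 611 = 1 mod 61
  48^30 = 1 mod 61
Result 1: 48 is a quadratic residue mod 61.
48^30 mod 61 = 1

1


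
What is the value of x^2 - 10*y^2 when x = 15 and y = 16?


x^2 - d*y^2
= 15^2 - 10*16^2
= 225 - 2560
= -2335

-2335


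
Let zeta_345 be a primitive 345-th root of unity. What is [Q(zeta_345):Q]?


The degree equals Euler's totient phi(345).
345 = 3 * 5 * 23
phi(345) = 176

176


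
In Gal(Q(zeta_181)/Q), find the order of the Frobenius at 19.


The Frobenius at p in Gal(Q(zeta_n)/Q) = (Z/nZ)* is the class of p, so its order is ord_181(19), the smallest k >= 1 with 19^k = 1 mod 181.
n = 181 = 181, phi(181) = 180; the order divides phi(n).
Divisors of 180: 1, 2, 3, 4, 5, 6, 9, 10, 12, 15, 18, 20, 30, 36, 45, 60, 90, 180
Repeated squaring mod 181: 19^1 = 19, 19^2 = 180, 19^4 = 1, 19^8 = 1, 19^16 = 1, 19^32 = 1, 19^64 = 1, 19^128 = 1
Test divisors in increasing order:
  k=1: 19^1 = 19 mod 181
  k=2: 19^2 = 180 mod 181
  k=3: 19^3 = 180 * 19 = 162 mod 181
  k=4: 19^4 = 1 mod 181  <- first divisor giving 1
Order = 4

4


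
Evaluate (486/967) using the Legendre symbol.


p = 967 is prime, so compute (486/967) with the reciprocity algorithm (Jacobi-symbol steps: pull out 2s via (2/n), flip via reciprocity, reduce):
  pull out 2: (2/967) = +1  (since 967 mod 8 = 7)
  reciprocity: (243/967) -> -(967/243)
  reduce: (238/243)
  pull out 2: (2/243) = -1  (since 243 mod 8 = 3)
  reciprocity: (119/243) -> -(243/119)
  reduce: (5/119)
  reciprocity: (5/119) -> +(119/5)
  reduce: (4/5)
  pull out 2: (2/5) = -1  (since 5 mod 8 = 5)
  pull out 2: (2/5) = -1  (since 5 mod 8 = 5)
  (1/5) = 1
Product of signs = -1
(486/967) = -1

-1


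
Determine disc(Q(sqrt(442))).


For K = Q(sqrt(d)) with d squarefree: disc(K) = d if d = 1 mod 4, and disc(K) = 4d if d = 2 or 3 mod 4.
Here d = 442, and d mod 4 = 2.
d = 2 mod 4, not 1 (O_K = Z[sqrt(d)]), so disc(K) = 4d = 4 * (442) = 1768

1768


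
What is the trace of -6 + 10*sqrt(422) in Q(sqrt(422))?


Tr(a + b*sqrt(d)) = (a + b*sqrt(d)) + (a - b*sqrt(d)) = 2a
= 2 * (-6)
= -12

-12


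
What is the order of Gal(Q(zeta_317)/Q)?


|Gal(Q(zeta_317)/Q)| = phi(317)
= 316

316


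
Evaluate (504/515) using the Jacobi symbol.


Compute (504/515) via quadratic reciprocity:
  pull out 2: (2/515) = -1  (since 515 mod 8 = 3)
  pull out 2: (2/515) = -1  (since 515 mod 8 = 3)
  pull out 2: (2/515) = -1  (since 515 mod 8 = 3)
  reciprocity: (63/515) -> -(515/63)
  reduce: (11/63)
  reciprocity: (11/63) -> -(63/11)
  reduce: (8/11)
  pull out 2: (2/11) = -1  (since 11 mod 8 = 3)
  pull out 2: (2/11) = -1  (since 11 mod 8 = 3)
  pull out 2: (2/11) = -1  (since 11 mod 8 = 3)
  (1/11) = 1
Product of signs = 1

1


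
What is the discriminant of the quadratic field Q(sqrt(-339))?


For K = Q(sqrt(d)) with d squarefree: disc(K) = d if d = 1 mod 4, and disc(K) = 4d if d = 2 or 3 mod 4.
Here d = -339, and d mod 4 = 1.
d = 1 mod 4 (O_K = Z[(1+sqrt(d))/2]), so disc(K) = d = -339

-339


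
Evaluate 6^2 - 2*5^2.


x^2 - d*y^2
= 6^2 - 2*5^2
= 36 - 50
= -14

-14


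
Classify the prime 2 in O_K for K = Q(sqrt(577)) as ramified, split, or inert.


K = Q(sqrt(577)). Since d mod 4 = 1, disc(K) = 577.
Check p | disc: 577 mod 2 = 1.
p=2 does not divide disc (d is 1 mod 4). 2 splits iff d = 1 mod 8.
d mod 8 = 1, so (d/2) = 1.
(d/p) = 1, so p splits: (p) = P*P' with e=1, f=1, g=2.
Therefore p is split.

split


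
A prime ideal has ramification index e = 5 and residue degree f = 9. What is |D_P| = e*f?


|D_P| = e * f
= 5 * 9
= 45

45


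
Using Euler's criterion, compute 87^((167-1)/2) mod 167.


p = 167 is prime and the exponent is (p-1)/2 = 83, so by Euler's criterion 87^83 = (87/167) = +1 or -1 mod 167.
Compute by square-and-multiply:
  83 = 64 + 16 + 2 + 1 (binary 1010011)
  Repeated squaring mod 167: 87^1 = 87, 87^2 = 54, 87^4 = 77, 87^8 = 84, 87^16 = 42, 87^32 = 94, 87^64 = 152
  87^83 = 87^64 * 87^16 * 87^2 * 87^1 = 152 * 42 * 54 * 87 mod 167
    152 * 42 = 6384 = 38 mod 167
    38 * 54 = 2052 = 48 mod 167
    48 * 87 = 4176 = 1 mod 167
  87^83 = 1 mod 167
Result 1: 87 is a quadratic residue mod 167.
87^83 mod 167 = 1

1


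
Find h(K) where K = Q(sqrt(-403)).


K = Q(sqrt(-403)). d mod 4 = 1, so D = disc(K) = d = -403
h(K) equals the number of primitive reduced positive-definite forms (a, b, c) = a*x^2 + b*x*y + c*y^2 with b^2 - 4ac = D,
where reduced means |b| <= a <= c, with b >= 0 whenever |b| = a or a = c, and primitive means gcd(a, b, c) = 1.
Reduced forces 3a^2 <= |D| = 403, so 1 <= a <= 11; b must have the parity of D, and c = (b^2 - D)/(4a) must be an integer >= a.
Enumerate a = 1..11, b in [-a, a]:
  a=1: (1, 1, 101)  [1]
  a=2..10: none
  a=11: (11, 9, 11)  [1]
Total reduced forms: 1 + 1 = 2
h = 2

2


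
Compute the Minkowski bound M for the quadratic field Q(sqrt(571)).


d = 571, d mod 4 = 3, so disc(K) = 4d = 2284; |disc(K)| = 2284
Real quadratic field, so n = 2, s = r2 = 0, r1 = 2
M = (n!/n^n) * (4/pi)^s * sqrt(|disc(K)|) = (2!/2^2) * (4/pi)^0 * sqrt(2284)
= 0.5 * 1.000000 * 47.791213
= 23.8956

23.8956


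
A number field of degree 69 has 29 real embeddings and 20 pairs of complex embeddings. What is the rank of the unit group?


By Dirichlet's unit theorem:
rank = r1 + r2 - 1
= 29 + 20 - 1
= 48

48


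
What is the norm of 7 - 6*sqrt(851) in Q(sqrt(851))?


N(a + b*sqrt(d)) = a^2 - d*b^2
= (7)^2 - (851)*(-6)^2
= 49 - 30636
= -30587

-30587


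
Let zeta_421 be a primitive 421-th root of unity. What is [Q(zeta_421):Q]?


The degree equals Euler's totient phi(421).
421 = 421
phi(421) = 420

420


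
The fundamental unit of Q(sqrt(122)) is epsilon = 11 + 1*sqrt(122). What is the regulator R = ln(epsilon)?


epsilon = 11 + 1*sqrt(122)
= 22.0454
R = ln(22.0454)
= 3.0931

3.0931


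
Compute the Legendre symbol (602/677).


p = 677 is prime, so compute (602/677) with the reciprocity algorithm (Jacobi-symbol steps: pull out 2s via (2/n), flip via reciprocity, reduce):
  pull out 2: (2/677) = -1  (since 677 mod 8 = 5)
  reciprocity: (301/677) -> +(677/301)
  reduce: (75/301)
  reciprocity: (75/301) -> +(301/75)
  reduce: (1/75)
  (1/75) = 1
Product of signs = -1
(602/677) = -1

-1


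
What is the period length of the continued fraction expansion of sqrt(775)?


Run the CF algorithm for sqrt(775).
a_0 = floor(sqrt(775)) = 27; set m_0=0, q_0=1.
Recurrence: m' = q*a - m,  q' = (d - m'^2)/q,  a' = floor((a_0 + m')/q').
  step 1: m=27, q=46, a=1
  step 2: m=19, q=9, a=5
  step 3: m=26, q=11, a=4
  step 4: m=18, q=41, a=1
  step 5: m=23, q=6, a=8
  step 6: m=25, q=25, a=2
  step 7: m=25, q=6, a=8
  step 8: m=23, q=41, a=1
  step 9: m=18, q=11, a=4
  step 10: m=26, q=9, a=5
  step 11: m=19, q=46, a=1
  step 12: m=27, q=1, a=54
a_12 = 2*a_0 = 54, so the period closes here.
sqrt(775) = [27; 1, 5, 4, 1, 8, 2, 8, 1, 4, 5, 1, 54]
Period length = 12

12


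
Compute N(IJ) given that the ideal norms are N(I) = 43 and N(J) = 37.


N(IJ) = N(I) * N(J)
= 43 * 37
= 1591

1591


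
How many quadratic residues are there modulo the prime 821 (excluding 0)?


For prime p, the number of non-zero quadratic residues is (p-1)/2.
= (821-1)/2
= 410

410


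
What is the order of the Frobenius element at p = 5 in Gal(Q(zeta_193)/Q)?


The Frobenius at p in Gal(Q(zeta_n)/Q) = (Z/nZ)* is the class of p, so its order is ord_193(5), the smallest k >= 1 with 5^k = 1 mod 193.
n = 193 = 193, phi(193) = 192; the order divides phi(n).
Divisors of 192: 1, 2, 3, 4, 6, 8, 12, 16, 24, 32, 48, 64, 96, 192
Repeated squaring mod 193: 5^1 = 5, 5^2 = 25, 5^4 = 46, 5^8 = 186, 5^16 = 49, 5^32 = 85, 5^64 = 84, 5^128 = 108
Test divisors in increasing order:
  k=1: 5^1 = 5 mod 193
  k=2: 5^2 = 25 mod 193
  k=3: 5^3 = 25 * 5 = 125 mod 193
  k=4: 5^4 = 46 mod 193
  k=6: 5^6 = 46 * 25 = 185 mod 193
  k=8: 5^8 = 186 mod 193
  k=12: 5^12 = 186 * 46 = 64 mod 193
  k=16: 5^16 = 49 mod 193
  k=24: 5^24 = 49 * 186 = 43 mod 193
  k=32: 5^32 = 85 mod 193
  k=48: 5^48 = 85 * 49 = 112 mod 193
  k=64: 5^64 = 84 mod 193
  k=96: 5^96 = 84 * 85 = 192 mod 193
  k=192: 5^192 = 108 * 84 = 1 mod 193  <- first divisor giving 1
Order = 192

192


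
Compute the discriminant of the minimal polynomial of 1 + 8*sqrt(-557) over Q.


The element 1 + 8*sqrt(-557) has minimal polynomial:
x^2 - 2*x + 35649
Discriminant = (-2)^2 - 4*(35649)
= 4 - 142596
= -142592

-142592


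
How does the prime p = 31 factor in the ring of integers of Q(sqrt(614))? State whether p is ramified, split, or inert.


K = Q(sqrt(614)). Since d mod 4 = 2, disc(K) = 2456.
Check p | disc: 2456 mod 31 = 7.
p does not divide disc. Compute Legendre symbol (d/p):
25^((31-1)/2) mod 31 = 1
(d/p) = 1, so p splits: (p) = P*P' with e=1, f=1, g=2.
Therefore p is split.

split


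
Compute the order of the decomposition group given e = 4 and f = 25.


|D_P| = e * f
= 4 * 25
= 100

100


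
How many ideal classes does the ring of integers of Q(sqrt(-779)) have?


K = Q(sqrt(-779)). d mod 4 = 1, so D = disc(K) = d = -779
h(K) equals the number of primitive reduced positive-definite forms (a, b, c) = a*x^2 + b*x*y + c*y^2 with b^2 - 4ac = D,
where reduced means |b| <= a <= c, with b >= 0 whenever |b| = a or a = c, and primitive means gcd(a, b, c) = 1.
Reduced forces 3a^2 <= |D| = 779, so 1 <= a <= 16; b must have the parity of D, and c = (b^2 - D)/(4a) must be an integer >= a.
Enumerate a = 1..16, b in [-a, a]:
  a=1: (1, 1, 195)  [1]
  a=2: none
  a=3: (3, -1, 65), (3, 1, 65)  [2]
  a=4: none
  a=5: (5, -1, 39), (5, 1, 39)  [2]
  a=6..8: none
  a=9: (9, -7, 23), (9, 7, 23)  [2]
  a=10..12: none
  a=13: (13, -1, 15), (13, 1, 15)  [2]
  a=14: none
  a=15: (15, 11, 15)  [1]
  a=16: none
Total reduced forms: 1 + 2 + 2 + 2 + 2 + 1 = 10
h = 10

10


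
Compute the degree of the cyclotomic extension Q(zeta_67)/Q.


The degree equals Euler's totient phi(67).
67 = 67
phi(67) = 66

66


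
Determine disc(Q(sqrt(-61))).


For K = Q(sqrt(d)) with d squarefree: disc(K) = d if d = 1 mod 4, and disc(K) = 4d if d = 2 or 3 mod 4.
Here d = -61, and d mod 4 = 3.
d = 3 mod 4, not 1 (O_K = Z[sqrt(d)]), so disc(K) = 4d = 4 * (-61) = -244

-244


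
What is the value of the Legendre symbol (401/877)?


p = 877 is prime, so compute (401/877) with the reciprocity algorithm (Jacobi-symbol steps: pull out 2s via (2/n), flip via reciprocity, reduce):
  reciprocity: (401/877) -> +(877/401)
  reduce: (75/401)
  reciprocity: (75/401) -> +(401/75)
  reduce: (26/75)
  pull out 2: (2/75) = -1  (since 75 mod 8 = 3)
  reciprocity: (13/75) -> +(75/13)
  reduce: (10/13)
  pull out 2: (2/13) = -1  (since 13 mod 8 = 5)
  reciprocity: (5/13) -> +(13/5)
  reduce: (3/5)
  reciprocity: (3/5) -> +(5/3)
  reduce: (2/3)
  pull out 2: (2/3) = -1  (since 3 mod 8 = 3)
  (1/3) = 1
Product of signs = -1
(401/877) = -1

-1


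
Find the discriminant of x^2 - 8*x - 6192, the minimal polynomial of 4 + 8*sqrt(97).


The element 4 + 8*sqrt(97) has minimal polynomial:
x^2 - 8*x - 6192
Discriminant = (-8)^2 - 4*(-6192)
= 64 + 24768
= 24832

24832


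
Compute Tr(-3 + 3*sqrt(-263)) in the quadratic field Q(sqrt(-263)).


Tr(a + b*sqrt(d)) = (a + b*sqrt(d)) + (a - b*sqrt(d)) = 2a
= 2 * (-3)
= -6

-6


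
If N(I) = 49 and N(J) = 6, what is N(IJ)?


N(IJ) = N(I) * N(J)
= 49 * 6
= 294

294


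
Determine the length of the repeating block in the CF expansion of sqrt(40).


Run the CF algorithm for sqrt(40).
a_0 = floor(sqrt(40)) = 6; set m_0=0, q_0=1.
Recurrence: m' = q*a - m,  q' = (d - m'^2)/q,  a' = floor((a_0 + m')/q').
  step 1: m=6, q=4, a=3
  step 2: m=6, q=1, a=12
a_2 = 2*a_0 = 12, so the period closes here.
sqrt(40) = [6; 3, 12]
Period length = 2

2


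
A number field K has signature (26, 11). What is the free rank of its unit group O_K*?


By Dirichlet's unit theorem:
rank = r1 + r2 - 1
= 26 + 11 - 1
= 36

36


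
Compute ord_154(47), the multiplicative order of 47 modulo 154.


We want ord_154(47), the smallest k >= 1 with 47^k = 1 mod 154.
n = 154 = 2 * 7 * 11, phi(154) = 60; the order divides phi(n).
Divisors of 60: 1, 2, 3, 4, 5, 6, 10, 12, 15, 20, 30, 60
Repeated squaring mod 154: 47^1 = 47, 47^2 = 53, 47^4 = 37, 47^8 = 137, 47^16 = 135, 47^32 = 53
Test divisors in increasing order:
  k=1: 47^1 = 47 mod 154
  k=2: 47^2 = 53 mod 154
  k=3: 47^3 = 53 * 47 = 27 mod 154
  k=4: 47^4 = 37 mod 154
  k=5: 47^5 = 37 * 47 = 45 mod 154
  k=6: 47^6 = 37 * 53 = 113 mod 154
  k=10: 47^10 = 137 * 53 = 23 mod 154
  k=12: 47^12 = 137 * 37 = 141 mod 154
  k=15: 47^15 = 137 * 37 * 53 * 47 = 111 mod 154
  k=20: 47^20 = 135 * 37 = 67 mod 154
  k=30: 47^30 = 135 * 137 * 37 * 53 = 1 mod 154  <- first divisor giving 1
Order = 30

30


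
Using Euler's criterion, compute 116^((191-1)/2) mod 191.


p = 191 is prime and the exponent is (p-1)/2 = 95, so by Euler's criterion 116^95 = (116/191) = +1 or -1 mod 191.
Compute by square-and-multiply:
  95 = 64 + 16 + 8 + 4 + 2 + 1 (binary 1011111)
  Repeated squaring mod 191: 116^1 = 116, 116^2 = 86, 116^4 = 138, 116^8 = 135, 116^16 = 80, 116^32 = 97, 116^64 = 50
  116^95 = 116^64 * 116^16 * 116^8 * 116^4 * 116^2 * 116^1 = 50 * 80 * 135 * 138 * 86 * 116 mod 191
    50 * 80 = 4000 = 180 mod 191
    180 * 135 = 24300 = 43 mod 191
    43 * 138 = 5934 = 13 mod 191
    13 * 86 = 1118 = 163 mod 191
    163 * 116 = 18908 = 190 mod 191
  116^95 = 190 mod 191
Result 190 = p - 1 = -1 mod 191: 116 is a quadratic non-residue mod 191. As a residue in [0, p-1] the value is 190.
116^95 mod 191 = 190

190


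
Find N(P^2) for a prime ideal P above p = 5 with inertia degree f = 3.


N(P^a) = p^(a*f)
= 5^(2*3)
= 5^6
= 15625

15625


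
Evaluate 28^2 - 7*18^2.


x^2 - d*y^2
= 28^2 - 7*18^2
= 784 - 2268
= -1484

-1484


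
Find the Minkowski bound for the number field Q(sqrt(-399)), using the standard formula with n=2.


d = -399, d mod 4 = 1, so disc(K) = d = -399; |disc(K)| = 399
Imaginary quadratic field, so n = 2, s = r2 = 1, r1 = 0
M = (n!/n^n) * (4/pi)^s * sqrt(|disc(K)|) = (2!/2^2) * (4/pi)^1 * sqrt(399)
= 0.5 * 1.273240 * 19.974984
= 12.7165

12.7165


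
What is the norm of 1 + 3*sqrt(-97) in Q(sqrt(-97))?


N(a + b*sqrt(d)) = a^2 - d*b^2
= (1)^2 - (-97)*(3)^2
= 1 + 873
= 874

874


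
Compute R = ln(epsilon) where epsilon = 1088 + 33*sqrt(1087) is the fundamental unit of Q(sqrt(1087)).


epsilon = 1088 + 33*sqrt(1087)
= 2175.9995
R = ln(2175.9995)
= 7.6852

7.6852


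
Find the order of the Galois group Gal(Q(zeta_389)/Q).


|Gal(Q(zeta_389)/Q)| = phi(389)
= 388

388


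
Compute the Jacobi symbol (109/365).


Compute (109/365) via quadratic reciprocity:
  reciprocity: (109/365) -> +(365/109)
  reduce: (38/109)
  pull out 2: (2/109) = -1  (since 109 mod 8 = 5)
  reciprocity: (19/109) -> +(109/19)
  reduce: (14/19)
  pull out 2: (2/19) = -1  (since 19 mod 8 = 3)
  reciprocity: (7/19) -> -(19/7)
  reduce: (5/7)
  reciprocity: (5/7) -> +(7/5)
  reduce: (2/5)
  pull out 2: (2/5) = -1  (since 5 mod 8 = 5)
  (1/5) = 1
Product of signs = 1

1


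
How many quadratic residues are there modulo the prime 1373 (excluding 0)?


For prime p, the number of non-zero quadratic residues is (p-1)/2.
= (1373-1)/2
= 686

686


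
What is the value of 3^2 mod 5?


p = 5 is prime and the exponent is (p-1)/2 = 2, so by Euler's criterion 3^2 = (3/5) = +1 or -1 mod 5.
Compute by square-and-multiply:
  2 = 2 (binary 10)
  Repeated squaring mod 5: 3^1 = 3, 3^2 = 4
  3^2 = 4 mod 5
Result 4 = p - 1 = -1 mod 5: 3 is a quadratic non-residue mod 5. As a residue in [0, p-1] the value is 4.
3^2 mod 5 = 4

4


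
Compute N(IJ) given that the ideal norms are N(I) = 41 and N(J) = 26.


N(IJ) = N(I) * N(J)
= 41 * 26
= 1066

1066


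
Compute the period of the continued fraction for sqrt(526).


Run the CF algorithm for sqrt(526).
a_0 = floor(sqrt(526)) = 22; set m_0=0, q_0=1.
Recurrence: m' = q*a - m,  q' = (d - m'^2)/q,  a' = floor((a_0 + m')/q').
  step 1: m=22, q=42, a=1
  step 2: m=20, q=3, a=14
  step 3: m=22, q=14, a=3
  step 4: m=20, q=9, a=4
  step 5: m=16, q=30, a=1
  step 6: m=14, q=11, a=3
  step 7: m=19, q=15, a=2
  step 8: m=11, q=27, a=1
  step 9: m=16, q=10, a=3
  step 10: m=14, q=33, a=1
  step 11: m=19, q=5, a=8
  step 12: m=21, q=17, a=2
  step 13: m=13, q=21, a=1
  step 14: m=8, q=22, a=1
  step 15: m=14, q=15, a=2
  step 16: m=16, q=18, a=2
  step 17: m=20, q=7, a=6
  step 18: m=22, q=6, a=7
  step 19: m=20, q=21, a=2
  step 20: m=22, q=2, a=22
  step 21: m=22, q=21, a=2
  step 22: m=20, q=6, a=7
  step 23: m=22, q=7, a=6
  step 24: m=20, q=18, a=2
  step 25: m=16, q=15, a=2
  step 26: m=14, q=22, a=1
  step 27: m=8, q=21, a=1
  step 28: m=13, q=17, a=2
  step 29: m=21, q=5, a=8
  step 30: m=19, q=33, a=1
  step 31: m=14, q=10, a=3
  step 32: m=16, q=27, a=1
  step 33: m=11, q=15, a=2
  step 34: m=19, q=11, a=3
  step 35: m=14, q=30, a=1
  step 36: m=16, q=9, a=4
  step 37: m=20, q=14, a=3
  step 38: m=22, q=3, a=14
  step 39: m=20, q=42, a=1
  step 40: m=22, q=1, a=44
a_40 = 2*a_0 = 44, so the period closes here.
sqrt(526) = [22; 1, 14, 3, 4, 1, 3, 2, 1, 3, 1, 8, 2, 1, 1, 2, 2, 6, 7, 2, 22, 2, 7, 6, 2, 2, 1, 1, 2, 8, 1, 3, 1, 2, 3, 1, 4, 3, 14, 1, 44]
Period length = 40

40


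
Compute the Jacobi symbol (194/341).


Compute (194/341) via quadratic reciprocity:
  pull out 2: (2/341) = -1  (since 341 mod 8 = 5)
  reciprocity: (97/341) -> +(341/97)
  reduce: (50/97)
  pull out 2: (2/97) = +1  (since 97 mod 8 = 1)
  reciprocity: (25/97) -> +(97/25)
  reduce: (22/25)
  pull out 2: (2/25) = +1  (since 25 mod 8 = 1)
  reciprocity: (11/25) -> +(25/11)
  reduce: (3/11)
  reciprocity: (3/11) -> -(11/3)
  reduce: (2/3)
  pull out 2: (2/3) = -1  (since 3 mod 8 = 3)
  (1/3) = 1
Product of signs = -1

-1


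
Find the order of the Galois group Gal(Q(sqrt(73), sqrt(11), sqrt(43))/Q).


The 3 square roots of distinct primes are multiplicatively independent over Q,
so [K:Q] = 2^3 and Gal(K/Q) is isomorphic to (Z/2Z)^3.
|Gal| = 2^3 = 8

8
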